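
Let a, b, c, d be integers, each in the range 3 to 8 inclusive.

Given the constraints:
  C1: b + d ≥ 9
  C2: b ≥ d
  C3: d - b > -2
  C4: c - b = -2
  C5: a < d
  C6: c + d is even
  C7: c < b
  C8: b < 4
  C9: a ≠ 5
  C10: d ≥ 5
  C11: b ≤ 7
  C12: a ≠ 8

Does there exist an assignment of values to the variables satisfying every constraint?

From constraints 2 and 10: b ≥ d and d ≥ 5, so b ≥ 5. From constraint 8: b ≤ 3. But 3 < 5, so no value of b works.

Unsatisfiable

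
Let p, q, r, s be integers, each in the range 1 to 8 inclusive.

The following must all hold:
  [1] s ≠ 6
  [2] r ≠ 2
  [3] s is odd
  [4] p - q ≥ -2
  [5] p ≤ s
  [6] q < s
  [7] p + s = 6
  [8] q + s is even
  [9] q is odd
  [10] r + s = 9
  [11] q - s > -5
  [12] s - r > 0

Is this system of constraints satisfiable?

One satisfying assignment is p = 1, q = 3, r = 4, s = 5.
For the less obvious constraints — constraint 4: p - q = -2; constraint 7: p + s = 6 — and the others hold by inspection.

Satisfiable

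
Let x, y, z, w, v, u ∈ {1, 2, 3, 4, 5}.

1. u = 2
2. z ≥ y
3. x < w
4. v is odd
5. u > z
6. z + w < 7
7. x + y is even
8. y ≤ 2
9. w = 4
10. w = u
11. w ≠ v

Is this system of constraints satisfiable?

Constraint 9 fixes w = 4 and constraint 1 fixes u = 2, but constraint 10 requires w = u. Since 4 ≠ 2, contradiction.

Unsatisfiable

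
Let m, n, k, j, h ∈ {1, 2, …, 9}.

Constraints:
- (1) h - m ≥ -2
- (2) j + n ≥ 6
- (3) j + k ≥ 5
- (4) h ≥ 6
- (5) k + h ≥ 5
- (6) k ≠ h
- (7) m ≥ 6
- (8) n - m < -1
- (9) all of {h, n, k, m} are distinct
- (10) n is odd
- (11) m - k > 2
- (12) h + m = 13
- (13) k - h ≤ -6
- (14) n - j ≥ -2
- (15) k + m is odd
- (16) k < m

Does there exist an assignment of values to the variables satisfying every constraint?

Satisfiable

Take m = 6, n = 3, k = 1, j = 5, h = 7. Then constraint 1: h - m = 1; constraint 2: j + n = 8; constraint 3: j + k = 6, and every other listed constraint is also met.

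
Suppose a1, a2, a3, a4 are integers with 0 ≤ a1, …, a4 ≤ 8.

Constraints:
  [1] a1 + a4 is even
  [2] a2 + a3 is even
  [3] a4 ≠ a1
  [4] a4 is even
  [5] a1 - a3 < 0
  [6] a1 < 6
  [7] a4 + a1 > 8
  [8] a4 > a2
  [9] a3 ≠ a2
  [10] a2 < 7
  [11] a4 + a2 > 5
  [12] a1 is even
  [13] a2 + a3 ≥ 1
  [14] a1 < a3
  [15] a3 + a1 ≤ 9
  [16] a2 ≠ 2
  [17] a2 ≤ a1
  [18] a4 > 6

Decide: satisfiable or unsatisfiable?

Satisfiable

Take a1 = 2, a2 = 0, a3 = 4, a4 = 8. Then constraint 5: a1 - a3 = -2; constraint 7: a4 + a1 = 10, and every other listed constraint is also met.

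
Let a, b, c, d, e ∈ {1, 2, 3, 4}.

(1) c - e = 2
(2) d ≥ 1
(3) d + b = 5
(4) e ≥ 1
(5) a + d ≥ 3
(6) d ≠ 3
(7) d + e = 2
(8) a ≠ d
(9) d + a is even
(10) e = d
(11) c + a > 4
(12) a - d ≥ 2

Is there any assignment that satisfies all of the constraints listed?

Satisfiable

One satisfying assignment is a = 3, b = 4, c = 3, d = 1, e = 1.
For the less obvious constraints — constraint 1: c - e = 2; constraint 3: d + b = 5; constraint 5: a + d = 4 — and the others hold by inspection.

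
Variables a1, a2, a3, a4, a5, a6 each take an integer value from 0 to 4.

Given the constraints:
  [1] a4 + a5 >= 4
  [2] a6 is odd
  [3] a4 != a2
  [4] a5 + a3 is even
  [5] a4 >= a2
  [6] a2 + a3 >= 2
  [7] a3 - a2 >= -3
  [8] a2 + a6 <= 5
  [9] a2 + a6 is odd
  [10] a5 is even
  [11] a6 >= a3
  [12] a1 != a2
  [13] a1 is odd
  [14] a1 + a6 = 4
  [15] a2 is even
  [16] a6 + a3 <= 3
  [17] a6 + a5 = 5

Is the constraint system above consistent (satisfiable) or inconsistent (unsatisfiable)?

Take a1 = 3, a2 = 2, a3 = 0, a4 = 3, a5 = 4, a6 = 1. Then constraint 1: a4 + a5 = 7; constraint 6: a2 + a3 = 2; constraint 7: a3 - a2 = -2, and every other listed constraint is also met.

Satisfiable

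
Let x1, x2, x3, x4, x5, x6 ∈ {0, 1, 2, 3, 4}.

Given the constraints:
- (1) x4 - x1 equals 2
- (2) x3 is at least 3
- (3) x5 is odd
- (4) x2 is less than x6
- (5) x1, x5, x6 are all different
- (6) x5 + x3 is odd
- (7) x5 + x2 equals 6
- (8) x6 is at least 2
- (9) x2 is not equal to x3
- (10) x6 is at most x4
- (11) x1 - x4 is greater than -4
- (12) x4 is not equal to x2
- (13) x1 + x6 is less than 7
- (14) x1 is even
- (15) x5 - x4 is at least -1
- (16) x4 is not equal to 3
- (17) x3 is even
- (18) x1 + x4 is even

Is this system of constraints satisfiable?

Satisfiable

Take x1 = 2, x2 = 3, x3 = 4, x4 = 4, x5 = 3, x6 = 4. Then constraint 1: x4 - x1 = 2; constraint 7: x5 + x2 = 6; constraint 11: x1 - x4 = -2, and every other listed constraint is also met.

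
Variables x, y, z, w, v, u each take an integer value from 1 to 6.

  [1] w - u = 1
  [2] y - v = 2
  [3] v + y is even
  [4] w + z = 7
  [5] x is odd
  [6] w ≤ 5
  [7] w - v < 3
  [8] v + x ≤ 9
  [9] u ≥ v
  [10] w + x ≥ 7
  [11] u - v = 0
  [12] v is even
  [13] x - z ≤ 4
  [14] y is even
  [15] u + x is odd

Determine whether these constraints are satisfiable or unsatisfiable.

Satisfiable

The assignment x = 5, y = 6, z = 2, w = 5, v = 4, u = 4 works:
  constraint 1 holds since w - u = 1.
  constraint 2 holds since y - v = 2.
The rest check out directly.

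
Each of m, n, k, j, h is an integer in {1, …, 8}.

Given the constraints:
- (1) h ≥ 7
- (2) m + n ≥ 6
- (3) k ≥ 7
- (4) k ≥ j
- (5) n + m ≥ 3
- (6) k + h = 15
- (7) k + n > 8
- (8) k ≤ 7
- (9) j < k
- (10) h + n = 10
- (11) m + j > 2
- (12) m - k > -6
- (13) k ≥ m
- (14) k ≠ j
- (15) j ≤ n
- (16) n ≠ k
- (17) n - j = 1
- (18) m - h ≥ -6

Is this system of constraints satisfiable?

One satisfying assignment is m = 4, n = 2, k = 7, j = 1, h = 8.
For the less obvious constraints — constraint 2: m + n = 6; constraint 5: n + m = 6; constraint 6: k + h = 15 — and the others hold by inspection.

Satisfiable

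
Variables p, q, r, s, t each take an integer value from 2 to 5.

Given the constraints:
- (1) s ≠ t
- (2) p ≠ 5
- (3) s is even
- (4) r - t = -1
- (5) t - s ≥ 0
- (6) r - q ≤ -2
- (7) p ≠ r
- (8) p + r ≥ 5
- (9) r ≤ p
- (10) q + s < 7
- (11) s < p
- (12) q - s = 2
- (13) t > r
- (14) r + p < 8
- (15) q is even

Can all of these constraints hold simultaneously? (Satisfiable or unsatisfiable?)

Satisfiable

Setting (p, q, r, s, t) = (3, 4, 2, 2, 3) satisfies everything: constraint 4: r - t = -1; constraint 5: t - s = 1, and the others follow.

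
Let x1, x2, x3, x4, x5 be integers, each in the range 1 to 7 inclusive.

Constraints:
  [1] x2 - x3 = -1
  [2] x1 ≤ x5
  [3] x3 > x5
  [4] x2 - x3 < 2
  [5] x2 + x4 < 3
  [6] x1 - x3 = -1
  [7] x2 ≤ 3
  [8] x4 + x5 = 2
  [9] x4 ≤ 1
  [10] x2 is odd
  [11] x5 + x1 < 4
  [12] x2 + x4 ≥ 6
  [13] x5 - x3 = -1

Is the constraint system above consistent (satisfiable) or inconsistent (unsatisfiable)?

From constraint 7: x2 ≤ 3. From constraint 9: x4 ≤ 1. Hence x2 + x4 ≤ 4. But constraint 12 requires x2 + x4 ≥ 6, and 6 > 4. Contradiction.

Unsatisfiable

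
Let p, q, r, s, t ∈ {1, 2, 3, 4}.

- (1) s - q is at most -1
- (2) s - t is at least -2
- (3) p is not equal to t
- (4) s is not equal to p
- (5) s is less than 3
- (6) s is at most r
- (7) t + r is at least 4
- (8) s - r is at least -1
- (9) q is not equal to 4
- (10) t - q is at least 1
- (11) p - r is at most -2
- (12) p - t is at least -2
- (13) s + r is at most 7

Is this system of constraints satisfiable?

Constraints 1, 8, 10, 11, and 12 give q − s ≥ 1, s − r ≥ -1, r − p ≥ 2, p − t ≥ -2, t − q ≥ 1.
Adding all 5 inequalities: the left sides telescope to 0, and the right sides sum to 1 + (-1) + 2 + (-2) + 1 = 1. So 0 ≥ 1, which is false.

Unsatisfiable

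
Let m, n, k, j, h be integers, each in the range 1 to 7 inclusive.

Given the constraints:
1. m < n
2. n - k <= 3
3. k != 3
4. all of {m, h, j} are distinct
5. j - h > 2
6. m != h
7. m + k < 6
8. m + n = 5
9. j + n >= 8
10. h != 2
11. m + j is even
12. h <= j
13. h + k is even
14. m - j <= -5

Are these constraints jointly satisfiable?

Satisfiable

Take m = 1, n = 4, k = 4, j = 7, h = 4. Then constraint 2: n - k = 0; constraint 5: j - h = 3, and every other listed constraint is also met.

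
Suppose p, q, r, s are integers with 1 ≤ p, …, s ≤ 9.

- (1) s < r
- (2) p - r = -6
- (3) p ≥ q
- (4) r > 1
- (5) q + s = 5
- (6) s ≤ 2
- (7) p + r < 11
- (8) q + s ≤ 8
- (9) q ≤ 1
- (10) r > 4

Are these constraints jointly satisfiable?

From constraint 9: q ≤ 1. From constraint 6: s ≤ 2. Hence q + s ≤ 3. But constraint 5 requires q + s = 5, and 5 > 3. Contradiction.

Unsatisfiable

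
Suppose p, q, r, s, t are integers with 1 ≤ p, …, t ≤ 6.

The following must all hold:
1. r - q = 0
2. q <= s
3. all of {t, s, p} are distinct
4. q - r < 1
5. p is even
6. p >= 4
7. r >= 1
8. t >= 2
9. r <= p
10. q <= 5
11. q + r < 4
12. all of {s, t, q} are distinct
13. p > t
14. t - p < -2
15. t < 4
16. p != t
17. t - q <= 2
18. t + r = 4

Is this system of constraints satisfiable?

Satisfiable

One satisfying assignment is p = 6, q = 1, r = 1, s = 4, t = 3.
For the less obvious constraints — constraint 1: r - q = 0; constraint 4: q - r = 0 — and the others hold by inspection.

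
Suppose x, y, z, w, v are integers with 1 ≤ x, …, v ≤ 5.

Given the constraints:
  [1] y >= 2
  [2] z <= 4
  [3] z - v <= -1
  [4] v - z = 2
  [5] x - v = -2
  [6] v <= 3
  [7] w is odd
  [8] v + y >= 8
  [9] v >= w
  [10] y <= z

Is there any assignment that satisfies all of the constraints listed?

Unsatisfiable

From constraint 6: v ≤ 3. From constraints 2 and 10: y ≤ z ≤ 4. Hence v + y ≤ 7. But constraint 8 requires v + y ≥ 8, and 8 > 7. Contradiction.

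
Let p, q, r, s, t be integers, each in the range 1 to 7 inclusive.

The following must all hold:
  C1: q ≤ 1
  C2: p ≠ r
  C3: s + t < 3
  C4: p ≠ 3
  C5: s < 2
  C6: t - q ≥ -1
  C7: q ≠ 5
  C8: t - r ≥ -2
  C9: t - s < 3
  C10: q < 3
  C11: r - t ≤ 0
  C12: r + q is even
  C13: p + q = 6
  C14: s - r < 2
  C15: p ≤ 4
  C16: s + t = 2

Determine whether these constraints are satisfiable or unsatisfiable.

Unsatisfiable

From constraint 15: p ≤ 4. From constraint 1: q ≤ 1. Hence p + q ≤ 5. But constraint 13 requires p + q = 6, and 6 > 5. Contradiction.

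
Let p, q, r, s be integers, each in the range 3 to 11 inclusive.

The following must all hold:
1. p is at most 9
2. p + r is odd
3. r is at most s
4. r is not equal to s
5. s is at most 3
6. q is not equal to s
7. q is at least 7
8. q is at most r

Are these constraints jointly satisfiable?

From constraints 7 and 8: r ≥ q and q ≥ 7, so r ≥ 7. From constraints 3 and 5: r ≤ s and s ≤ 3, so r ≤ 3. But 3 < 7, so no value of r works.

Unsatisfiable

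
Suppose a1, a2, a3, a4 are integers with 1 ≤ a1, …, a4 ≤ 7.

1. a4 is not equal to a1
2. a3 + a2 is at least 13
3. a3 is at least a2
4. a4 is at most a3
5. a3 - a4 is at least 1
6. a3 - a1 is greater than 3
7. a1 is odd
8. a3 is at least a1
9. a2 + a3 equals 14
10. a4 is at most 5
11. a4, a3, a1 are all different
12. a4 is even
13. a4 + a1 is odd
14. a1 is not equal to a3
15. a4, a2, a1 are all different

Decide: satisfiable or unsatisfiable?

The assignment a1 = 3, a2 = 7, a3 = 7, a4 = 4 works:
  constraint 2 holds since a3 + a2 = 14.
  constraint 5 holds since a3 - a4 = 3.
  constraint 6 holds since a3 - a1 = 4.
The rest check out directly.

Satisfiable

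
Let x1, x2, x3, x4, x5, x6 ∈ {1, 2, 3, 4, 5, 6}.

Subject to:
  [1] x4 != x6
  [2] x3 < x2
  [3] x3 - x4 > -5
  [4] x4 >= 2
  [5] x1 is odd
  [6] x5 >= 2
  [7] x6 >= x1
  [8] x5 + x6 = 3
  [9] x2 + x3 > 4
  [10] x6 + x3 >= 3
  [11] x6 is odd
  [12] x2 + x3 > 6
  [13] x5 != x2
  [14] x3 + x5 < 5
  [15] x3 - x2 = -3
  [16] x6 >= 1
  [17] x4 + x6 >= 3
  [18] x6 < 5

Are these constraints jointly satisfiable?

One satisfying assignment is x1 = 1, x2 = 5, x3 = 2, x4 = 5, x5 = 2, x6 = 1.
For the less obvious constraints — constraint 3: x3 - x4 = -3; constraint 8: x5 + x6 = 3 — and the others hold by inspection.

Satisfiable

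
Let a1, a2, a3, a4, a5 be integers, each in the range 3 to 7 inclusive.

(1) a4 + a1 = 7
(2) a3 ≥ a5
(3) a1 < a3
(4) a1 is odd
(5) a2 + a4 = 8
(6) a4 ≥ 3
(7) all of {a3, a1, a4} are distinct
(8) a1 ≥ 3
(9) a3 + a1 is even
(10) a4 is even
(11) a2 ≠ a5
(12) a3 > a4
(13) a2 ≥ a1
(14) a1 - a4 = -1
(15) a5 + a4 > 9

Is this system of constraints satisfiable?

Take a1 = 3, a2 = 4, a3 = 7, a4 = 4, a5 = 6. Then constraint 1: a4 + a1 = 7; constraint 5: a2 + a4 = 8, and every other listed constraint is also met.

Satisfiable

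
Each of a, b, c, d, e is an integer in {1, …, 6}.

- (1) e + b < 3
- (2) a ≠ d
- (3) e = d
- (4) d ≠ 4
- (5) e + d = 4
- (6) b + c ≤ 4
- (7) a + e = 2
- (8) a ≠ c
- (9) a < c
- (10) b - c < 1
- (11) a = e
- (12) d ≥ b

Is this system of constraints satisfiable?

Unsatisfiable

From constraints 3 and 11, a = e = d, so a = d. But constraint 2 says a ≠ d. Contradiction.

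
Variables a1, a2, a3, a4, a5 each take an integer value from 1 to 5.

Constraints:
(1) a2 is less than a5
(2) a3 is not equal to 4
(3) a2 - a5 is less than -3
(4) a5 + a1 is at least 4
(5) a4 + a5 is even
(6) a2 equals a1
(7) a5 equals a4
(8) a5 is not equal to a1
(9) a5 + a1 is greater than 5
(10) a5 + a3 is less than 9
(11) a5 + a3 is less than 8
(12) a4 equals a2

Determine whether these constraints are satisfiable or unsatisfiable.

From constraints 6, 7, and 12, a5 = a4 = a2 = a1, so a5 = a1. But constraint 8 says a5 ≠ a1. Contradiction.

Unsatisfiable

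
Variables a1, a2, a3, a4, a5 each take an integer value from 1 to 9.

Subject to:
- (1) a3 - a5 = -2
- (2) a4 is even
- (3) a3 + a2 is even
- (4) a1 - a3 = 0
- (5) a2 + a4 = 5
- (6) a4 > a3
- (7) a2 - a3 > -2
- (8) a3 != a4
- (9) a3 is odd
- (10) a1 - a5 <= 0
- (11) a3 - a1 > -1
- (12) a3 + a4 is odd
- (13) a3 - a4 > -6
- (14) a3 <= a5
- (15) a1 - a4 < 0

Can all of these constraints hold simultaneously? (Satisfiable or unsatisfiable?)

Satisfiable

The assignment a1 = 1, a2 = 1, a3 = 1, a4 = 4, a5 = 3 works:
  constraint 1 holds since a3 - a5 = -2.
  constraint 4 holds since a1 - a3 = 0.
  constraint 5 holds since a2 + a4 = 5.
The rest check out directly.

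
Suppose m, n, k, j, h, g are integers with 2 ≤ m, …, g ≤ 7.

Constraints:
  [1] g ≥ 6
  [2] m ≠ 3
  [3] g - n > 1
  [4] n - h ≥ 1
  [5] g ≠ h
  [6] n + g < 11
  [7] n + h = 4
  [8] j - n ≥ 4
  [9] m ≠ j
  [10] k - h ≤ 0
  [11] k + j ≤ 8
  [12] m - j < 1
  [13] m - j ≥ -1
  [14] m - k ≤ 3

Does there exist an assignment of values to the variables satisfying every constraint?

Unsatisfiable

Constraints 4, 8, 10, 13, and 14 give h − k ≥ 0, k − m ≥ -3, m − j ≥ -1, j − n ≥ 4, n − h ≥ 1.
Adding all 5 inequalities: the left sides telescope to 0, and the right sides sum to 0 + (-3) + (-1) + 4 + 1 = 1. So 0 ≥ 1, which is false.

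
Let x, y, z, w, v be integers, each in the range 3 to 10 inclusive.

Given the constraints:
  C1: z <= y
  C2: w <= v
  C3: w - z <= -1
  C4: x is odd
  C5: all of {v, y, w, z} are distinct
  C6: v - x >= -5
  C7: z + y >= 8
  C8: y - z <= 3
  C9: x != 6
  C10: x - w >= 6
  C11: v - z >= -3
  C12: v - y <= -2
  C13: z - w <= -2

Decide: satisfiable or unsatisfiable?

Unsatisfiable

Constraints 6, 8, 10, 12, and 13 give w − z ≥ 2, z − y ≥ -3, y − v ≥ 2, v − x ≥ -5, x − w ≥ 6.
Adding all 5 inequalities: the left sides telescope to 0, and the right sides sum to 2 + (-3) + 2 + (-5) + 6 = 2. So 0 ≥ 2, which is false.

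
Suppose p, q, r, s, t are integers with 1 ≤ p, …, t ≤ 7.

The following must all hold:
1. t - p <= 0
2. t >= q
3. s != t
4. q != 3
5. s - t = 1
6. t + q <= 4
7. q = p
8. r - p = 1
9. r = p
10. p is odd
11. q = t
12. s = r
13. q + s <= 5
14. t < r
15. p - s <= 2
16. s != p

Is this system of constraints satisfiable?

From constraints 9 and 12, s = r = p, so s = p. But constraint 16 says s ≠ p. Contradiction.

Unsatisfiable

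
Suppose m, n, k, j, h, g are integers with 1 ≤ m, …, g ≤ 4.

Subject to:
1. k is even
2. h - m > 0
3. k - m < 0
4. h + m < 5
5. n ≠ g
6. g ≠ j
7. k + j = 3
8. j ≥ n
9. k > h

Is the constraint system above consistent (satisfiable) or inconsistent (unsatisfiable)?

Constraints 2, 3, and 9 give h < k, k < m, m < h. Chaining: h < k < m < h, which forces h < h — impossible.

Unsatisfiable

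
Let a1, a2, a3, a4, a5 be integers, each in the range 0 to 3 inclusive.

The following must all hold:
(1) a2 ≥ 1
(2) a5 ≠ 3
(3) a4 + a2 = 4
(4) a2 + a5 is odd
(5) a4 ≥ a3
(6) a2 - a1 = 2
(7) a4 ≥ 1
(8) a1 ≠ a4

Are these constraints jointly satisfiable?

Satisfiable

One satisfying assignment is a1 = 0, a2 = 2, a3 = 1, a4 = 2, a5 = 1.
For the less obvious constraints — constraint 3: a4 + a2 = 4; constraint 4: a2 + a5 = 3 is odd; constraint 6: a2 - a1 = 2 — and the others hold by inspection.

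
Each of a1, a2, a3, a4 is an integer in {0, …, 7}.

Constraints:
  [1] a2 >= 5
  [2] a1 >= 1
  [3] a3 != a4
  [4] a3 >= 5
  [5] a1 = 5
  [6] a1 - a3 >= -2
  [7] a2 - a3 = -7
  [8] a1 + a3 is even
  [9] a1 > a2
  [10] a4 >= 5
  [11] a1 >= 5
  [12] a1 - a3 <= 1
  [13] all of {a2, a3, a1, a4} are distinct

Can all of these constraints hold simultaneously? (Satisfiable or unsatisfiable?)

Unsatisfiable

Constraints 1, 4, 10, and 11 confine each of a2, a3, a1, a4 to the 3 values {5, …, 7} (the domain already gives each ≤ 7).
Constraint 13 requires all 4 of them to be distinct, but only 3 values are available — impossible by the pigeonhole principle.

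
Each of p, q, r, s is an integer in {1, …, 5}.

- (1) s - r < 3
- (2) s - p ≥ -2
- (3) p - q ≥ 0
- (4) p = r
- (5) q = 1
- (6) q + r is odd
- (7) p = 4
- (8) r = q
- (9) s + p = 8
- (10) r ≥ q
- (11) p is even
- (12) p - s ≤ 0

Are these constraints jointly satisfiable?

Constraint 7 fixes p = 4 and constraint 5 fixes q = 1. Constraints 4 and 8 give p = r = q, so p = q. But 4 ≠ 1 — contradiction.

Unsatisfiable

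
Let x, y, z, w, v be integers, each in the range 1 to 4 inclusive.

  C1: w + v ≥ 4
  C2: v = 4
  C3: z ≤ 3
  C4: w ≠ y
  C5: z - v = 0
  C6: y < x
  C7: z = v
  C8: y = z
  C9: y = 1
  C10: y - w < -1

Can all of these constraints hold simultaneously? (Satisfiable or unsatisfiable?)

Unsatisfiable

Constraint 9 fixes y = 1 and constraint 2 fixes v = 4. Constraints 7 and 8 give y = z = v, so y = v. But 1 ≠ 4 — contradiction.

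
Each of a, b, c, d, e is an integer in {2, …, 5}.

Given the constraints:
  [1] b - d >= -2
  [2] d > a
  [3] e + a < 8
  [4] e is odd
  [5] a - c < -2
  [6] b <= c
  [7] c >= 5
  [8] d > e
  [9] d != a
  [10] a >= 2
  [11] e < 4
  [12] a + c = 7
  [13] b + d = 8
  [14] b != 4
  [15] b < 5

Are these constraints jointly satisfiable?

Setting (a, b, c, d, e) = (2, 3, 5, 5, 3) satisfies everything: constraint 1: b - d = -2; constraint 3: e + a = 5, and the others follow.

Satisfiable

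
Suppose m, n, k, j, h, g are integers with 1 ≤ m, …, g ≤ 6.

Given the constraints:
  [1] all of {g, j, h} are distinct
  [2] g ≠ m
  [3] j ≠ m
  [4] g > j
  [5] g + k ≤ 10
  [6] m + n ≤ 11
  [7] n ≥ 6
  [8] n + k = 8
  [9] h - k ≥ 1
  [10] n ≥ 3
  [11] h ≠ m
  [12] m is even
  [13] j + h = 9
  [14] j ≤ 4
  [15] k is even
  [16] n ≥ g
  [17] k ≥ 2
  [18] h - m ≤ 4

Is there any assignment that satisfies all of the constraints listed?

Satisfiable

The assignment m = 4, n = 6, k = 2, j = 3, h = 6, g = 5 works:
  constraint 5 holds since g + k = 7.
  constraint 6 holds since m + n = 10.
  constraint 8 holds since n + k = 8.
The rest check out directly.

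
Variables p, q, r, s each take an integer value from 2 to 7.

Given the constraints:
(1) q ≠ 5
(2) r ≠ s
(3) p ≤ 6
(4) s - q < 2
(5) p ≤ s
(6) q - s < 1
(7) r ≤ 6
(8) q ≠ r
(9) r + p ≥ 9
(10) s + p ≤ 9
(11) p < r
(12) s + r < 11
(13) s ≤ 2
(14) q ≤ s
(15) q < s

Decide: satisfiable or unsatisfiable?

Unsatisfiable

From constraint 7: r ≤ 6. From constraints 5 and 13: p ≤ s ≤ 2. Hence r + p ≤ 8. But constraint 9 requires r + p ≥ 9, and 9 > 8. Contradiction.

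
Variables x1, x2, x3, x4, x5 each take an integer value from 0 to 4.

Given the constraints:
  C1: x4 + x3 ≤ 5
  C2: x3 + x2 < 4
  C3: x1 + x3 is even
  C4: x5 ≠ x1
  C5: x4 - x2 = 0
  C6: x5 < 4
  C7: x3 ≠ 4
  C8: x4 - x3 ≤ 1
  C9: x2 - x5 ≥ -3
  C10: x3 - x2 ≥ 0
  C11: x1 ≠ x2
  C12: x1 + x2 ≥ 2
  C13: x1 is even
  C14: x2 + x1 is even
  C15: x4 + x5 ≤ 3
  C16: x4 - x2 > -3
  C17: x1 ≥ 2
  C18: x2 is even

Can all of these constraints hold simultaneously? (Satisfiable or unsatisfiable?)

Take x1 = 4, x2 = 0, x3 = 2, x4 = 0, x5 = 0. Then constraint 1: x4 + x3 = 2; constraint 2: x3 + x2 = 2; constraint 5: x4 - x2 = 0, and every other listed constraint is also met.

Satisfiable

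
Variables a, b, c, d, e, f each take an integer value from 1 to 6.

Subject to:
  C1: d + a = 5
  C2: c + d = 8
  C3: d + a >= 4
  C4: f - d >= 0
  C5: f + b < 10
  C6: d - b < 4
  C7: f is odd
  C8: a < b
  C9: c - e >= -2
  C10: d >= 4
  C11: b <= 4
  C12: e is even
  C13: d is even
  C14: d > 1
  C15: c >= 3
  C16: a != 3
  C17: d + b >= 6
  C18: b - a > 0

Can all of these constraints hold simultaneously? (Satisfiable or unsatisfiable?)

Satisfiable

Setting (a, b, c, d, e, f) = (1, 2, 4, 4, 4, 5) satisfies everything: constraint 1: d + a = 5; constraint 2: c + d = 8, and the others follow.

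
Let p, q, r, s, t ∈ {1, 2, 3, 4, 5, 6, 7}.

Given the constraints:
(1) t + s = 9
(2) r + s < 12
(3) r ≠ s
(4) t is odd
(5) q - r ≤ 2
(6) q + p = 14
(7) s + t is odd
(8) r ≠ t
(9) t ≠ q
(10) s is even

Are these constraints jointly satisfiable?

Satisfiable

One satisfying assignment is p = 7, q = 7, r = 6, s = 4, t = 5.
For the less obvious constraints — constraint 1: t + s = 9; constraint 2: r + s = 10; constraint 5: q - r = 1 — and the others hold by inspection.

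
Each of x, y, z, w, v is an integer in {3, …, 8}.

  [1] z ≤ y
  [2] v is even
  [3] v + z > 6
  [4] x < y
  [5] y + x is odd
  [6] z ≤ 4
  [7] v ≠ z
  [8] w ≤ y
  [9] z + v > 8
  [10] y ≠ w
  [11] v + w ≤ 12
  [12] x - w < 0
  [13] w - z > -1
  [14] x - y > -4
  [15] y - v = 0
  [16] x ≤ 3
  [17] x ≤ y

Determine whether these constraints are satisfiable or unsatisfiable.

Satisfiable

Take x = 3, y = 6, z = 3, w = 5, v = 6. Then constraint 3: v + z = 9; constraint 9: z + v = 9, and every other listed constraint is also met.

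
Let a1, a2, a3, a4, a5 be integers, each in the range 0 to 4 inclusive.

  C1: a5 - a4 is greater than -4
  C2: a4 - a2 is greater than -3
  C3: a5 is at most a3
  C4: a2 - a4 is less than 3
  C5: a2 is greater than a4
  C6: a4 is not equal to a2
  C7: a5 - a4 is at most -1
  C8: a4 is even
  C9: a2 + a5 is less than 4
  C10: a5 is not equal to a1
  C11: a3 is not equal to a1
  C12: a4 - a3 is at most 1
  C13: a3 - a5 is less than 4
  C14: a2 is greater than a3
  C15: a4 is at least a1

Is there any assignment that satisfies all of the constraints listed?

Setting (a1, a2, a3, a4, a5) = (1, 3, 2, 2, 0) satisfies everything: constraint 1: a5 - a4 = -2; constraint 2: a4 - a2 = -1; constraint 4: a2 - a4 = 1, and the others follow.

Satisfiable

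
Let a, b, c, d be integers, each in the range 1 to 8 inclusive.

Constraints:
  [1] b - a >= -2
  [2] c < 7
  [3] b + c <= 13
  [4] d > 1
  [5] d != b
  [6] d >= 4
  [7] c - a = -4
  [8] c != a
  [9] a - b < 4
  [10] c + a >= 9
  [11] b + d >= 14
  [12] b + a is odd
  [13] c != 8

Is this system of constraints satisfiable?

Setting (a, b, c, d) = (8, 7, 4, 8) satisfies everything: constraint 1: b - a = -1; constraint 3: b + c = 11; constraint 7: c - a = -4, and the others follow.

Satisfiable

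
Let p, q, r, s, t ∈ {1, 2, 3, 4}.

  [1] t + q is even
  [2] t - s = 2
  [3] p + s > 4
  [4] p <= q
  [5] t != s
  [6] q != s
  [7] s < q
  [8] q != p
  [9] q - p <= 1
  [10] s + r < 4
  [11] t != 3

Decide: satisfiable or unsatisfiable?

Satisfiable

The assignment p = 3, q = 4, r = 1, s = 2, t = 4 works:
  constraint 2 holds since t - s = 2.
  constraint 3 holds since p + s = 5.
The rest check out directly.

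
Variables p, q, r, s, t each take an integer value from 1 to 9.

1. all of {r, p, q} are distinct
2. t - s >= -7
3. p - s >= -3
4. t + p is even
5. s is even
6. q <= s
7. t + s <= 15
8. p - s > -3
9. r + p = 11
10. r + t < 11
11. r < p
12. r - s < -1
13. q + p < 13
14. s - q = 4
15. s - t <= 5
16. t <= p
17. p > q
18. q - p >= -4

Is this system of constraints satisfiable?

Take p = 6, q = 4, r = 5, s = 8, t = 4. Then constraint 2: t - s = -4; constraint 3: p - s = -2; constraint 7: t + s = 12, and every other listed constraint is also met.

Satisfiable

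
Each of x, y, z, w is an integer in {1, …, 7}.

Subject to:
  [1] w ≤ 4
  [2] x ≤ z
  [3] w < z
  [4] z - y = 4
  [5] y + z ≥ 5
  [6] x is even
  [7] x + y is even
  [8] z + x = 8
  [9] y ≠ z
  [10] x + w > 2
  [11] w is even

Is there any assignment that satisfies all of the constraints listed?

Satisfiable

Take x = 2, y = 2, z = 6, w = 2. Then constraint 4: z - y = 4; constraint 5: y + z = 8, and every other listed constraint is also met.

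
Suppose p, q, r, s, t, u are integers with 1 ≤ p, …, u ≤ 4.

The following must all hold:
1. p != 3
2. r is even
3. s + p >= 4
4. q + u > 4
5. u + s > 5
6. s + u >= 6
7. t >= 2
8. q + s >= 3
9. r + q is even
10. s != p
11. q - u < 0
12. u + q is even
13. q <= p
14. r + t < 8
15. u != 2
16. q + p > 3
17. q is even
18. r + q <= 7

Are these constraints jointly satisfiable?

Satisfiable

The assignment p = 4, q = 2, r = 2, s = 2, t = 3, u = 4 works:
  constraint 3 holds since s + p = 6.
  constraint 4 holds since q + u = 6.
The rest check out directly.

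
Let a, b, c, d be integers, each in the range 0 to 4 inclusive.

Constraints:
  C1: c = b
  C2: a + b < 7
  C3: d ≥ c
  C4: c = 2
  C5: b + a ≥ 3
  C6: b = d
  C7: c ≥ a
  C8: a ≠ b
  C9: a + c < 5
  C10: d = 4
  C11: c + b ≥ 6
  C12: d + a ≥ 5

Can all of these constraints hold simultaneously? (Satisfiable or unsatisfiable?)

Unsatisfiable

Constraint 4 fixes c = 2 and constraint 10 fixes d = 4. Constraints 1 and 6 give c = b = d, so c = d. But 2 ≠ 4 — contradiction.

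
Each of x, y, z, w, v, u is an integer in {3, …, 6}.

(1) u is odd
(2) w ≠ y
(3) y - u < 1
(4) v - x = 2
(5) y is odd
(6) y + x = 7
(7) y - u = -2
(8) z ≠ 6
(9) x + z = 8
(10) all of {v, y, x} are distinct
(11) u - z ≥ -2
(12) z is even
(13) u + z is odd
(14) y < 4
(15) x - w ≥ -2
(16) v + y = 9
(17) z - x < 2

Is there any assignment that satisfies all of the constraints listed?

The assignment x = 4, y = 3, z = 4, w = 6, v = 6, u = 5 works:
  constraint 3 holds since y - u = -2.
  constraint 4 holds since v - x = 2.
The rest check out directly.

Satisfiable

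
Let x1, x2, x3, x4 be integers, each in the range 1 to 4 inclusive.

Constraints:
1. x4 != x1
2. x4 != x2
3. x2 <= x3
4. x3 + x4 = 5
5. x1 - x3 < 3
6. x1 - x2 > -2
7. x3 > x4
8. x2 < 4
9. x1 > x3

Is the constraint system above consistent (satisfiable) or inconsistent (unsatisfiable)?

Satisfiable

One satisfying assignment is x1 = 4, x2 = 3, x3 = 3, x4 = 2.
For the less obvious constraints — constraint 4: x3 + x4 = 5; constraint 5: x1 - x3 = 1; constraint 6: x1 - x2 = 1 — and the others hold by inspection.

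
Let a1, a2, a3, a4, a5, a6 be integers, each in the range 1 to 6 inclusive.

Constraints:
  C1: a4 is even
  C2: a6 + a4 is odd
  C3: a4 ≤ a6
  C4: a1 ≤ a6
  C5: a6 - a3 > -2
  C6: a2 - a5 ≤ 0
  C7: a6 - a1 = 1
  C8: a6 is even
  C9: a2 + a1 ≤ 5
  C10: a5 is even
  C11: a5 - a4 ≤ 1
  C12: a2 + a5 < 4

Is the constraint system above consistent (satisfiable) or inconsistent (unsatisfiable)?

Unsatisfiable

Constraint 8 makes a6 even and constraint 1 makes a4 even, so a6 + a4 must be even. Constraint 2 says a6 + a4 is odd — contradiction.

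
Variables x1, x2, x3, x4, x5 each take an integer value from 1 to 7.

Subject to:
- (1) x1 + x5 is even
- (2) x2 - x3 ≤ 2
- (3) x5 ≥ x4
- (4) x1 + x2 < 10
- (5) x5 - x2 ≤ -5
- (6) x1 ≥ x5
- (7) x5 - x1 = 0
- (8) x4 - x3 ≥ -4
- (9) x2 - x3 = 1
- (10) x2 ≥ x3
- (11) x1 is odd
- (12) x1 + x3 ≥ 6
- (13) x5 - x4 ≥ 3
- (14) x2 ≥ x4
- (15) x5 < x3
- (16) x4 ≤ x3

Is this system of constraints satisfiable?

Constraints 2, 5, 8, and 13 give x4 − x3 ≥ -4, x3 − x2 ≥ -2, x2 − x5 ≥ 5, x5 − x4 ≥ 3.
Adding all 4 inequalities: the left sides telescope to 0, and the right sides sum to (-4) + (-2) + 5 + 3 = 2. So 0 ≥ 2, which is false.

Unsatisfiable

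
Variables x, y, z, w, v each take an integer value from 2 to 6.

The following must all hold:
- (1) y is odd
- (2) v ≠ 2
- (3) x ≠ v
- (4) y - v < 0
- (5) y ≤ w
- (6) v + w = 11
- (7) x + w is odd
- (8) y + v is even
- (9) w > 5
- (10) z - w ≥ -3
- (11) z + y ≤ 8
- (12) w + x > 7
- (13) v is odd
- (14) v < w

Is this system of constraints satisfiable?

The assignment x = 3, y = 3, z = 5, w = 6, v = 5 works:
  constraint 4 holds since y - v = -2.
  constraint 6 holds since v + w = 11.
The rest check out directly.

Satisfiable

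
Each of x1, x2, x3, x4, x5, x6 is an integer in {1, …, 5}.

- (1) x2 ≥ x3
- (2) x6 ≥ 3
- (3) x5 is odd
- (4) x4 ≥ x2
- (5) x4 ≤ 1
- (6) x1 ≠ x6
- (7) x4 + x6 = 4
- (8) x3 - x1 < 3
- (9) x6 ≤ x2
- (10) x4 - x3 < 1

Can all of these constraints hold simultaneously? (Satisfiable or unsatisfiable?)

From constraints 2 and 9: x2 ≥ x6 and x6 ≥ 3, so x2 ≥ 3. From constraints 4 and 5: x2 ≤ x4 and x4 ≤ 1, so x2 ≤ 1. But 1 < 3, so no value of x2 works.

Unsatisfiable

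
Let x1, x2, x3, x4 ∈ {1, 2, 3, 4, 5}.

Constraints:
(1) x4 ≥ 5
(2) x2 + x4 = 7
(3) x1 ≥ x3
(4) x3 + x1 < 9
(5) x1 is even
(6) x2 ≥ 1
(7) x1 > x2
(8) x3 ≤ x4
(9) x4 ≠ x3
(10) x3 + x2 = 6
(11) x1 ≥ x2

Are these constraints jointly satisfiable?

Satisfiable

Try x1 = 4, x2 = 2, x3 = 4, x4 = 5.
Check constraint 2: x2 + x4 = 7; constraint 4: x3 + x1 = 8; constraint 10: x3 + x2 = 6. The remaining constraints are straightforward to verify.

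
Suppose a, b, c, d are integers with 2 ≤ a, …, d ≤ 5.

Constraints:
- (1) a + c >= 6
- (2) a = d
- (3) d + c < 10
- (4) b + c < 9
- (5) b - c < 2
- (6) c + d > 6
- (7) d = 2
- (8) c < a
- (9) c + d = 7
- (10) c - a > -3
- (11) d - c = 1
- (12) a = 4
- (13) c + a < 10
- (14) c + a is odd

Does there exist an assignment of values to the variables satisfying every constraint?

Unsatisfiable

Constraint 12 fixes a = 4 and constraint 7 fixes d = 2, but constraint 2 requires a = d. Since 4 ≠ 2, contradiction.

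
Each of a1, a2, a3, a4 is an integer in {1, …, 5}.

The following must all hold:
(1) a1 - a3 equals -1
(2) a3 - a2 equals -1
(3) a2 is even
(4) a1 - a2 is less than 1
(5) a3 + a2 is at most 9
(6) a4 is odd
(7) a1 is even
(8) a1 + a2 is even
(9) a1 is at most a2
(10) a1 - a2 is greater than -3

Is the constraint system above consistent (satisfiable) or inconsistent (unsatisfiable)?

One satisfying assignment is a1 = 2, a2 = 4, a3 = 3, a4 = 3.
For the less obvious constraints — constraint 1: a1 - a3 = -1; constraint 2: a3 - a2 = -1 — and the others hold by inspection.

Satisfiable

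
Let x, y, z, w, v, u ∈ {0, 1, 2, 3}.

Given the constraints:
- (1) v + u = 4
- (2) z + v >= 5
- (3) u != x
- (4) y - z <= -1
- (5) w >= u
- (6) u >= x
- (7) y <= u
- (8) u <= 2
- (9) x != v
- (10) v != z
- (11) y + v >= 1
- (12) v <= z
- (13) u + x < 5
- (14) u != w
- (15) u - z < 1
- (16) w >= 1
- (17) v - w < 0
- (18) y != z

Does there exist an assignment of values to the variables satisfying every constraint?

Satisfiable

Take x = 0, y = 1, z = 3, w = 3, v = 2, u = 2. Then constraint 1: v + u = 4; constraint 2: z + v = 5, and every other listed constraint is also met.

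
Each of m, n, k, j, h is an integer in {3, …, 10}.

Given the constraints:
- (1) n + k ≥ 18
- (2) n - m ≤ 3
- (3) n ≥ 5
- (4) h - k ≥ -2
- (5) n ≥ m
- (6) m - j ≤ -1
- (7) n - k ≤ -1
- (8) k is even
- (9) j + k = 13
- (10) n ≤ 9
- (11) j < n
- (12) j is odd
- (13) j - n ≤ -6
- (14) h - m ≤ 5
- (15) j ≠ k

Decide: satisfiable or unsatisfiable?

Unsatisfiable

Constraints 4, 6, 7, 13, and 14 give h − k ≥ -2, k − n ≥ 1, n − j ≥ 6, j − m ≥ 1, m − h ≥ -5.
Adding all 5 inequalities: the left sides telescope to 0, and the right sides sum to (-2) + 1 + 6 + 1 + (-5) = 1. So 0 ≥ 1, which is false.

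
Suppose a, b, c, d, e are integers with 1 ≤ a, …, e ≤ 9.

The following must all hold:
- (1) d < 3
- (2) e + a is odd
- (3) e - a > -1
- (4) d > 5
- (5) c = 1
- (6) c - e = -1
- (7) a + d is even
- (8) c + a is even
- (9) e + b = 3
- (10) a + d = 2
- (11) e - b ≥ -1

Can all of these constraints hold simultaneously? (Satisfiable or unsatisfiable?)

From constraint 4: d ≥ 6. From constraint 1: d ≤ 2. But 2 < 6, so no value of d works.

Unsatisfiable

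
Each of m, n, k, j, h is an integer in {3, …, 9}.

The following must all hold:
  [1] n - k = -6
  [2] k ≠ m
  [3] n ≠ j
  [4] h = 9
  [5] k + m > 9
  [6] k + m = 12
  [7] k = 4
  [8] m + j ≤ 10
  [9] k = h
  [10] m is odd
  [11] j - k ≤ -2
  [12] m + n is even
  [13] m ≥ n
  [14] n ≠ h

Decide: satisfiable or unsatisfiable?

Constraint 7 fixes k = 4 and constraint 4 fixes h = 9, but constraint 9 requires k = h. Since 4 ≠ 9, contradiction.

Unsatisfiable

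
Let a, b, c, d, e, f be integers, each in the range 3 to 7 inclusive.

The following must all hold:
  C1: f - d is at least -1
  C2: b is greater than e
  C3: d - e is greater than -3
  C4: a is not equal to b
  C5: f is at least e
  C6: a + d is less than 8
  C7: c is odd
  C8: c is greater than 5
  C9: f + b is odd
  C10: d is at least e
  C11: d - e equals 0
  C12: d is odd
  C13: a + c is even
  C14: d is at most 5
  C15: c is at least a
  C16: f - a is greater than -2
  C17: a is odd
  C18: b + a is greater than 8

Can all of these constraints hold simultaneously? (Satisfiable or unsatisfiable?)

Satisfiable

Take a = 3, b = 7, c = 7, d = 3, e = 3, f = 4. Then constraint 1: f - d = 1; constraint 3: d - e = 0, and every other listed constraint is also met.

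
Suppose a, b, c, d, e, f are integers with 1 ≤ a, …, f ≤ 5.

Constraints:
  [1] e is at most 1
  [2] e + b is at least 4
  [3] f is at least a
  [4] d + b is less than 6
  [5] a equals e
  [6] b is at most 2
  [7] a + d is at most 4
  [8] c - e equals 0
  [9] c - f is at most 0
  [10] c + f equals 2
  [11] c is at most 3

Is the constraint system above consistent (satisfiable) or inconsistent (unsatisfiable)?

Unsatisfiable

From constraint 1: e ≤ 1. From constraint 6: b ≤ 2. Hence e + b ≤ 3. But constraint 2 requires e + b ≥ 4, and 4 > 3. Contradiction.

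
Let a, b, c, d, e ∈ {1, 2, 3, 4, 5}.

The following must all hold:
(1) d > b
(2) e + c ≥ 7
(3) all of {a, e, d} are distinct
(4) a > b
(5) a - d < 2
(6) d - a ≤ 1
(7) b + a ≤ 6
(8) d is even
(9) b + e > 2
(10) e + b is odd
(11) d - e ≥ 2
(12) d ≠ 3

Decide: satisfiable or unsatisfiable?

The assignment a = 5, b = 1, c = 5, d = 4, e = 2 works:
  constraint 2 holds since e + c = 7.
  constraint 5 holds since a - d = 1.
The rest check out directly.

Satisfiable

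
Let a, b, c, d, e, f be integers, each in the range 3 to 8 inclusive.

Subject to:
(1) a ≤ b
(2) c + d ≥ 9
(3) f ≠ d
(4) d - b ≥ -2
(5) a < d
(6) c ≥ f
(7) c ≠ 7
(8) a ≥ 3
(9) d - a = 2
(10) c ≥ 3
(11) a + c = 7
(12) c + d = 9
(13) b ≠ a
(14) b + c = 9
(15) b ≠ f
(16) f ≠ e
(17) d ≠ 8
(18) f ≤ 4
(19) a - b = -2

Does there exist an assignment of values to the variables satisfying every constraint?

Satisfiable

Setting (a, b, c, d, e, f) = (3, 5, 4, 5, 6, 3) satisfies everything: constraint 2: c + d = 9; constraint 4: d - b = 0, and the others follow.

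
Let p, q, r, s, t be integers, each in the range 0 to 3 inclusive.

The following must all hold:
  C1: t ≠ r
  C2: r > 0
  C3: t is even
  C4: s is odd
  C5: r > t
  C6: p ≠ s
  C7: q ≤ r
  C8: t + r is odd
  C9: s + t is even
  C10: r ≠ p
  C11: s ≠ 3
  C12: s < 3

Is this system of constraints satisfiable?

Constraint 4 makes s odd and constraint 3 makes t even, so s + t must be odd. Constraint 9 says s + t is even — contradiction.

Unsatisfiable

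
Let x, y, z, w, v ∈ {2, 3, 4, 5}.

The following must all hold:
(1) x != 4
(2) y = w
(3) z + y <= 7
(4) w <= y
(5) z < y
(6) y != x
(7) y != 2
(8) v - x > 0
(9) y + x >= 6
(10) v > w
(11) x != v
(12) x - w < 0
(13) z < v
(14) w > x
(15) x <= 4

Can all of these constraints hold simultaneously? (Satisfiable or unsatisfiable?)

Satisfiable

Take x = 3, y = 4, z = 3, w = 4, v = 5. Then constraint 3: z + y = 7; constraint 8: v - x = 2, and every other listed constraint is also met.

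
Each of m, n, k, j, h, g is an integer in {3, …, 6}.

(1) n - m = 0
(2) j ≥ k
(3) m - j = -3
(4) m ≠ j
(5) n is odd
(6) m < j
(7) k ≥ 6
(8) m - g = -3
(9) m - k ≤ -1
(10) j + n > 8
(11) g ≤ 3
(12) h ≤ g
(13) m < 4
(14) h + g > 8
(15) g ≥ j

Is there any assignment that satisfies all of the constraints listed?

Unsatisfiable

From constraints 2 and 7: j ≥ k and k ≥ 6, so j ≥ 6. From constraints 11 and 15: j ≤ g and g ≤ 3, so j ≤ 3. But 3 < 6, so no value of j works.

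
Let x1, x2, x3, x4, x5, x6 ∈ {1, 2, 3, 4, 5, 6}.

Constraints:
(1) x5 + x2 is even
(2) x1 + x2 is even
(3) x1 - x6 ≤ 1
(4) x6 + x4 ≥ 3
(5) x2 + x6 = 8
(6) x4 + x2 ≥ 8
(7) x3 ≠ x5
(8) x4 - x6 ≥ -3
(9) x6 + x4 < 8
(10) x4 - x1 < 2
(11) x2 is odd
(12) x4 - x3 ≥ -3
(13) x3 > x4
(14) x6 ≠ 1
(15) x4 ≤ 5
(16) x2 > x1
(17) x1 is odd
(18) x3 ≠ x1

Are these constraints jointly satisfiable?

Satisfiable

Take x1 = 3, x2 = 5, x3 = 6, x4 = 3, x5 = 1, x6 = 3. Then constraint 3: x1 - x6 = 0; constraint 4: x6 + x4 = 6, and every other listed constraint is also met.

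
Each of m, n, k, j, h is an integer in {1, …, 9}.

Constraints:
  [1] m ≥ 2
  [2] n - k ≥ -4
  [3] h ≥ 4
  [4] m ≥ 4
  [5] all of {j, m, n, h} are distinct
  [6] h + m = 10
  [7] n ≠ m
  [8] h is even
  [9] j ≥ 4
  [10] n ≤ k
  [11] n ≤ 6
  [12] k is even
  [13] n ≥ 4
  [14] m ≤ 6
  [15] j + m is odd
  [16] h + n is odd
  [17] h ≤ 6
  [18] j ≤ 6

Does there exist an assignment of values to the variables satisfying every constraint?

Constraints 3, 4, 9, 11, 13, 14, 17, and 18 confine each of j, m, n, h to the 3 values {4, …, 6}.
Constraint 5 requires all 4 of them to be distinct, but only 3 values are available — impossible by the pigeonhole principle.

Unsatisfiable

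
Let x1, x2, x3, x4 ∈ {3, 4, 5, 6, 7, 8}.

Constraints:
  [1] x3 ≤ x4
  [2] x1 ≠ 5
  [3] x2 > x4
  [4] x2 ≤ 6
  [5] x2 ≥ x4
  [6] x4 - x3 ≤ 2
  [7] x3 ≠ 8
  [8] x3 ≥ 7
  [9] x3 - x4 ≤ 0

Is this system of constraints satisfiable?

Unsatisfiable

From constraints 1 and 8: x4 ≥ x3 and x3 ≥ 7, so x4 ≥ 7. From constraints 4 and 5: x4 ≤ x2 and x2 ≤ 6, so x4 ≤ 6. But 6 < 7, so no value of x4 works.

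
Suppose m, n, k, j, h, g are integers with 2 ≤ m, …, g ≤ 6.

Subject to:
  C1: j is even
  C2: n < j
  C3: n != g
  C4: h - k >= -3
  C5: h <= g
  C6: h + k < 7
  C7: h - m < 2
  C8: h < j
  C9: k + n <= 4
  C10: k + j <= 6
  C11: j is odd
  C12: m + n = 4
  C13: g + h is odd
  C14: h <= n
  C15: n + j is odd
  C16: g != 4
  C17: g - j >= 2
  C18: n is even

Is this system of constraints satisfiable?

Unsatisfiable

Constraint 18 makes n even and constraint 1 makes j even, so n + j must be even. Constraint 15 says n + j is odd — contradiction.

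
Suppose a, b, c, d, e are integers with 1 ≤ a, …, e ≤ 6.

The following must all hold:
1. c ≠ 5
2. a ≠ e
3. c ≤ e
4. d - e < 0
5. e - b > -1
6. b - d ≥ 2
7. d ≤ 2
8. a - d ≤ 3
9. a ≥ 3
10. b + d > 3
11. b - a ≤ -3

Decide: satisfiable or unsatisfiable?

Unsatisfiable

Constraints 6, 8, and 11 give a − b ≥ 3, b − d ≥ 2, d − a ≥ -3.
Adding all 3 inequalities: the left sides telescope to 0, and the right sides sum to 3 + 2 + (-3) = 2. So 0 ≥ 2, which is false.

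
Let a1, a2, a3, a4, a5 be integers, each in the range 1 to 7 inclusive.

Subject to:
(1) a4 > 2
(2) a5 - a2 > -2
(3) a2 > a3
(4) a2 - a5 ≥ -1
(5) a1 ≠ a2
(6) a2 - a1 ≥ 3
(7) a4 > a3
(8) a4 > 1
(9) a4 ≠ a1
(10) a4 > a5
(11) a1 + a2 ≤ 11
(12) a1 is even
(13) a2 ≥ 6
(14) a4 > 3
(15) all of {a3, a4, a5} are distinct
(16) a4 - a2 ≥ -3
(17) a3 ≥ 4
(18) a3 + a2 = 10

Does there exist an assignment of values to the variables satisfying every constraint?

The assignment a1 = 2, a2 = 6, a3 = 4, a4 = 6, a5 = 5 works:
  constraint 2 holds since a5 - a2 = -1.
  constraint 4 holds since a2 - a5 = 1.
  constraint 6 holds since a2 - a1 = 4.
The rest check out directly.

Satisfiable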